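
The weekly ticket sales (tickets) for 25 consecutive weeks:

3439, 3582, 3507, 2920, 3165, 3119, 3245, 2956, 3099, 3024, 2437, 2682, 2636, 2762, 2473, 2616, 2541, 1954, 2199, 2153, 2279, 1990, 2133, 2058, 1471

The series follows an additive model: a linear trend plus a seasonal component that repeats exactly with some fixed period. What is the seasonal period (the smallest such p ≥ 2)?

7

First differences y_{t+1} − y_t: 143, -75, -587, 245, -46, 126, -289, 143, -75, -587, 245, -46, 126, -289, 143, -75, …
The difference pattern repeats every 7 terms and not for any smaller step, so p = 7.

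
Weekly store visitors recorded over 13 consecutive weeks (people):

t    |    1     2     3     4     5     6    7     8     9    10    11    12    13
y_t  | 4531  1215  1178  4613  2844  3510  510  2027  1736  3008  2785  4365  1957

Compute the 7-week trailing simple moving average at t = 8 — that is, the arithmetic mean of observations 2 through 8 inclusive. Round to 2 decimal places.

Sum of periods 2–8: 1215 + 1178 + 4613 + 2844 + 3510 + 510 + 2027 = 15897
Divide by 7: 15897 / 7 = 2271.00

2271.00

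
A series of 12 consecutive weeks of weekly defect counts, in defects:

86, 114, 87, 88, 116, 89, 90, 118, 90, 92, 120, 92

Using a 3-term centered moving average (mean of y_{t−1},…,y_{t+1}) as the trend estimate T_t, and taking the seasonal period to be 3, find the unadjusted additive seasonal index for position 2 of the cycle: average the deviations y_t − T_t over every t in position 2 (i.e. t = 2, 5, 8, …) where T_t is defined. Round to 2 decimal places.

18.50

Season position 2 occurs at t = 2, 5, 8, 11 (where T_t is defined).
t=2: T_2 = 95.6667; y_2 − T_2 = 114 − 95.6667 = 18.3333
t=5: T_5 = 97.6667; y_5 − T_5 = 116 − 97.6667 = 18.3333
t=8: T_8 = 99.3333; y_8 − T_8 = 118 − 99.3333 = 18.6667
t=11: T_11 = 101.3333; y_11 − T_11 = 120 − 101.3333 = 18.6667
Mean deviation: (18.3333 + 18.3333 + 18.6667 + 18.6667) / 4 = 18.50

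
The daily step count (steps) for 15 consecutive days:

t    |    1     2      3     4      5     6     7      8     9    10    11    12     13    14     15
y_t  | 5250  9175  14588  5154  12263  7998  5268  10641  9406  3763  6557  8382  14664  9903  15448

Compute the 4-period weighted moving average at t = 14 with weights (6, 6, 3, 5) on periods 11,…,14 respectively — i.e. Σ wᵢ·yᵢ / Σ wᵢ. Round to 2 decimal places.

Weighted sum: 6·6557 + 6·8382 + 3·14664 + 5·9903 = 39342 + 50292 + 43992 + 49515 = 183141
Weight total: 6 + 6 + 3 + 5 = 20
WMA = 183141 / 20 = 9157.05

9157.05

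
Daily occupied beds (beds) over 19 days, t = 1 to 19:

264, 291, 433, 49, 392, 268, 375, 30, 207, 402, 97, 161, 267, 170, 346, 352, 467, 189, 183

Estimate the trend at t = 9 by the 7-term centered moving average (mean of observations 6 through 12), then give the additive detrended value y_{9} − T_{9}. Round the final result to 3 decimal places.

Trend T_9 = (268 + 375 + 30 + 207 + 402 + 97 + 161) / 7 = 1540/7 = 220.00000
Detrended value: 207 − 220.00000 = -13.000

-13.000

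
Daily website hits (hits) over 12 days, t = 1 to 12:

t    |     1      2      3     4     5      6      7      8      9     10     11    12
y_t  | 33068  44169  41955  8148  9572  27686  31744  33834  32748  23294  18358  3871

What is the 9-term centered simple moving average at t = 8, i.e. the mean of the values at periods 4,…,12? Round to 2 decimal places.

Sum of periods 4–12: 8148 + 9572 + 27686 + 31744 + 33834 + 32748 + 23294 + 18358 + 3871 = 189255
Divide by 9: 189255 / 9 = 21028.33

21028.33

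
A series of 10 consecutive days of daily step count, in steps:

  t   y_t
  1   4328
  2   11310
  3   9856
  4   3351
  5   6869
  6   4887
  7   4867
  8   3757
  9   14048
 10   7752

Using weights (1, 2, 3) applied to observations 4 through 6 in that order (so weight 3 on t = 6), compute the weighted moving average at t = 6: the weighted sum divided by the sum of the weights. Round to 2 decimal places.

Weighted sum: 1·3351 + 2·6869 + 3·4887 = 3351 + 13738 + 14661 = 31750
Weight total: 1 + 2 + 3 = 6
WMA = 31750 / 6 = 5291.67

5291.67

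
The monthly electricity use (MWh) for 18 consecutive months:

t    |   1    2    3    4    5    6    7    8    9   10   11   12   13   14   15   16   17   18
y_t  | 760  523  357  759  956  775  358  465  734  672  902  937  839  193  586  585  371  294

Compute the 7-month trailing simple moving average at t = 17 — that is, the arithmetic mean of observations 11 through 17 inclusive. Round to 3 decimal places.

Sum of periods 11–17: 902 + 937 + 839 + 193 + 586 + 585 + 371 = 4413
Divide by 7: 4413 / 7 = 630.429

630.429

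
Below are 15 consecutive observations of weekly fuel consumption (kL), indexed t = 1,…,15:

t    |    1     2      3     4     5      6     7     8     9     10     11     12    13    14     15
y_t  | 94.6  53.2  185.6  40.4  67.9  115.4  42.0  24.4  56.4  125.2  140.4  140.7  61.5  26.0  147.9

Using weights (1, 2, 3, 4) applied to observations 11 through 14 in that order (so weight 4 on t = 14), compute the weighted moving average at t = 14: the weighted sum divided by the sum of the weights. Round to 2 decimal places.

71.03

Weighted sum: 1·140.4 + 2·140.7 + 3·61.5 + 4·26.0 = 140.4 + 281.4 + 184.5 + 104.0 = 710.3
Weight total: 1 + 2 + 3 + 4 = 10
WMA = 710.3 / 10 = 71.03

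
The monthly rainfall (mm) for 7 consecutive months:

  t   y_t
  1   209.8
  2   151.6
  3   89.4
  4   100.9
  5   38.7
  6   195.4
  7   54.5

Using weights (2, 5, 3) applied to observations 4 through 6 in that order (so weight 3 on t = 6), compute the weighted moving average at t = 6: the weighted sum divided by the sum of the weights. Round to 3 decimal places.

Weighted sum: 2·100.9 + 5·38.7 + 3·195.4 = 201.8 + 193.5 + 586.2 = 981.5
Weight total: 2 + 5 + 3 = 10
WMA = 981.5 / 10 = 98.150

98.150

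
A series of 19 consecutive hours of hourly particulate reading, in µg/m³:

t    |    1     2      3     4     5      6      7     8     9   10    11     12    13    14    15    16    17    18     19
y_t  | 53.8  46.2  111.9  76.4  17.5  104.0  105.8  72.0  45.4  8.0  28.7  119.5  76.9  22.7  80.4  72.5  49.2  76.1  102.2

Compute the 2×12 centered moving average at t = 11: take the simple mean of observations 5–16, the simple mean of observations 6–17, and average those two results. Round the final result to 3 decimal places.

64.104

Sum over 5–16: 17.5 + 104.0 + 105.8 + 72.0 + 45.4 + 8.0 + 28.7 + 119.5 + 76.9 + 22.7 + 80.4 + 72.5 = 753.4
Sum over 6–17: 104.0 + 105.8 + 72.0 + 45.4 + 8.0 + 28.7 + 119.5 + 76.9 + 22.7 + 80.4 + 72.5 + 49.2 = 785.1
CMA at t=11 = (753.4 + 785.1) / (2·12) = 1538.5 / 24 = 64.104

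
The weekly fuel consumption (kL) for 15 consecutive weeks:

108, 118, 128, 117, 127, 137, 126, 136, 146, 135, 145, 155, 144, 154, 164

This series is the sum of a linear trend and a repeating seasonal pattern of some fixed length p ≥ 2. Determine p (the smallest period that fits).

First differences y_{t+1} − y_t: 10, 10, -11, 10, 10, -11, 10, 10, …
The difference pattern repeats every 3 terms and not for any smaller step, so p = 3.

3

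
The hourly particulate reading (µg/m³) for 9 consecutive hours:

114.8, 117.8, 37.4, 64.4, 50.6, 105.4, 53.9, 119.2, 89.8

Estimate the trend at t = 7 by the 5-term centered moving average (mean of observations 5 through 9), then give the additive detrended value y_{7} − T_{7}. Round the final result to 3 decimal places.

Trend T_7 = (50.6 + 105.4 + 53.9 + 119.2 + 89.8) / 5 = 418.9/5 = 83.78000
Detrended value: 53.9 − 83.78000 = -29.880

-29.880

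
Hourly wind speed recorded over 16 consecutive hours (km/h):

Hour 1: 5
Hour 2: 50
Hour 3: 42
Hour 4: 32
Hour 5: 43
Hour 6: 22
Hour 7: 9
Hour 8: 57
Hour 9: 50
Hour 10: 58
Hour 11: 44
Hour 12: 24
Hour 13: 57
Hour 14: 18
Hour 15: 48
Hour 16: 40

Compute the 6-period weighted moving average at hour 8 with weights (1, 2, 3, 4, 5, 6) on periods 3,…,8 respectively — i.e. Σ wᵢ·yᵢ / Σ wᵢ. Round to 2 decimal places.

33.81

Weighted sum: 1·42 + 2·32 + 3·43 + 4·22 + 5·9 + 6·57 = 42 + 64 + 129 + 88 + 45 + 342 = 710
Weight total: 1 + 2 + 3 + 4 + 5 + 6 = 21
WMA = 710 / 21 = 33.81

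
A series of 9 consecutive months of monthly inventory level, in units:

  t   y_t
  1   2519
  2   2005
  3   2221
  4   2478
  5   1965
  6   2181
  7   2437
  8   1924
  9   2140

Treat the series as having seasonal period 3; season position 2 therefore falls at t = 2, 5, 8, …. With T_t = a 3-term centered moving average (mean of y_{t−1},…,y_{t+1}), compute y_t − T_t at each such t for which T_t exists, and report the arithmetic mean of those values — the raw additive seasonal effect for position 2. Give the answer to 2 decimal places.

Season position 2 occurs at t = 2, 5, 8 (where T_t is defined).
t=2: T_2 = 2248.3333; y_2 − T_2 = 2005 − 2248.3333 = -243.3333
t=5: T_5 = 2208.0000; y_5 − T_5 = 1965 − 2208.0000 = -243.0000
t=8: T_8 = 2167.0000; y_8 − T_8 = 1924 − 2167.0000 = -243.0000
Mean deviation: (-243.3333 + -243.0000 + -243.0000) / 3 = -243.11

-243.11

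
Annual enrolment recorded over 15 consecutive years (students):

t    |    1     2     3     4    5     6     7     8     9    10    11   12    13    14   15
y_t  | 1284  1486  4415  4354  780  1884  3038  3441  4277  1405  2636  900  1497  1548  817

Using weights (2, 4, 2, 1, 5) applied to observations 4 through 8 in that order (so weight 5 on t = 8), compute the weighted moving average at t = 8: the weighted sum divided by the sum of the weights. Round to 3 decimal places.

Weighted sum: 2·4354 + 4·780 + 2·1884 + 1·3038 + 5·3441 = 8708 + 3120 + 3768 + 3038 + 17205 = 35839
Weight total: 2 + 4 + 2 + 1 + 5 = 14
WMA = 35839 / 14 = 2559.929

2559.929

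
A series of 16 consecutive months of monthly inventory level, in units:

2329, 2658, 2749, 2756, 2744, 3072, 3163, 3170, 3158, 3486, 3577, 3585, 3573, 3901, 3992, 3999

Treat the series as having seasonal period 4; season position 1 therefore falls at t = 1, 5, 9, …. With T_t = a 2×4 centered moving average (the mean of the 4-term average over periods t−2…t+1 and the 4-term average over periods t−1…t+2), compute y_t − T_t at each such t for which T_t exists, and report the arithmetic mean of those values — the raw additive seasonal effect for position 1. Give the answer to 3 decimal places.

Season position 1 occurs at t = 5, 9, 13 (where T_t is defined).
t=5: T_5 = 2882.00000; y_5 − T_5 = 2744 − 2882.00000 = -138.00000
t=9: T_9 = 3296.00000; y_9 − T_9 = 3158 − 3296.00000 = -138.00000
t=13: T_13 = 3710.87500; y_13 − T_13 = 3573 − 3710.87500 = -137.87500
Mean deviation: (-138.00000 + -138.00000 + -137.87500) / 3 = -137.958

-137.958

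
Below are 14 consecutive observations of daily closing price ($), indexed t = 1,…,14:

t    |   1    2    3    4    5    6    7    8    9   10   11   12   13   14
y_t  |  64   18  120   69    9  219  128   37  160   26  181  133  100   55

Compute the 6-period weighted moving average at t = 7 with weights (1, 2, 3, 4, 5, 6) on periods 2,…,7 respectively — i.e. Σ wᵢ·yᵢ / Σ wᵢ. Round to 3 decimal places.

Weighted sum: 1·18 + 2·120 + 3·69 + 4·9 + 5·219 + 6·128 = 18 + 240 + 207 + 36 + 1095 + 768 = 2364
Weight total: 1 + 2 + 3 + 4 + 5 + 6 = 21
WMA = 2364 / 21 = 112.571

112.571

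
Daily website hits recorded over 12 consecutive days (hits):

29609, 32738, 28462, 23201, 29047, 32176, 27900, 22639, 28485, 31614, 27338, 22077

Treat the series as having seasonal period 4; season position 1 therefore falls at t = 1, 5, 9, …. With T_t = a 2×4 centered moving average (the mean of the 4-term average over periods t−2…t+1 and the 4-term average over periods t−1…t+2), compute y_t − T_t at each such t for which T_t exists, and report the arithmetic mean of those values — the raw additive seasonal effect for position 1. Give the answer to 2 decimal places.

Season position 1 occurs at t = 5, 9 (where T_t is defined).
t=5: T_5 = 28151.2500; y_5 − T_5 = 29047 − 28151.2500 = 895.7500
t=9: T_9 = 27589.2500; y_9 − T_9 = 28485 − 27589.2500 = 895.7500
Mean deviation: (895.7500 + 895.7500) / 2 = 895.75

895.75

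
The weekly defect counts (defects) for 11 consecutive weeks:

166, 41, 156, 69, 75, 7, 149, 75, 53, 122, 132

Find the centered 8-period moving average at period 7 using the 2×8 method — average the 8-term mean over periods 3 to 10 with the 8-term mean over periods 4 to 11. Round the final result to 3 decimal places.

Sum over 3–10: 156 + 69 + 75 + 7 + 149 + 75 + 53 + 122 = 706
Sum over 4–11: 69 + 75 + 7 + 149 + 75 + 53 + 122 + 132 = 682
CMA at t=7 = (706 + 682) / (2·8) = 1388 / 16 = 86.750

86.750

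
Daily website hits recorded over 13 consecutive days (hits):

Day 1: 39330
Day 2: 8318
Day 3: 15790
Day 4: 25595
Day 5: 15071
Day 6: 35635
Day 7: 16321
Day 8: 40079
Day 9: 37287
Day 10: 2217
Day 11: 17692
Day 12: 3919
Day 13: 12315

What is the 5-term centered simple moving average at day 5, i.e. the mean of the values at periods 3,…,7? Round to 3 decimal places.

21682.400

Sum of periods 3–7: 15790 + 25595 + 15071 + 35635 + 16321 = 108412
Divide by 5: 108412 / 5 = 21682.400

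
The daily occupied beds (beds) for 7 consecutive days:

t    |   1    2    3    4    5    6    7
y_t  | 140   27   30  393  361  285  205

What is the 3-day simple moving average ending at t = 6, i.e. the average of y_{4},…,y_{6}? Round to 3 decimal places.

346.333

Sum of periods 4–6: 393 + 361 + 285 = 1039
Divide by 3: 1039 / 3 = 346.333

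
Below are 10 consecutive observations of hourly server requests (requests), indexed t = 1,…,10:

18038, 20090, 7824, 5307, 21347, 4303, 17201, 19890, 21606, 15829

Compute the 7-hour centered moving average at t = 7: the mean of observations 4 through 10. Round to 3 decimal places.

15069.000

Sum of periods 4–10: 5307 + 21347 + 4303 + 17201 + 19890 + 21606 + 15829 = 105483
Divide by 7: 105483 / 7 = 15069.000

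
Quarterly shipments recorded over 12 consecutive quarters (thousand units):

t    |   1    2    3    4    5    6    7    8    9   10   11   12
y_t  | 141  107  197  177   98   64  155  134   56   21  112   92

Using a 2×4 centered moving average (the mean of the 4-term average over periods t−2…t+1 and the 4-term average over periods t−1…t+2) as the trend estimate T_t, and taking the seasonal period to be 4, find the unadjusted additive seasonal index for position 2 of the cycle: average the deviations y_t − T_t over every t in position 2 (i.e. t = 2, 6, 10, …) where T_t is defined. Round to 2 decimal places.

-54.31

Season position 2 occurs at t = 6, 10 (where T_t is defined).
t=6: T_6 = 118.1250; y_6 − T_6 = 64 − 118.1250 = -54.1250
t=10: T_10 = 75.5000; y_10 − T_10 = 21 − 75.5000 = -54.5000
Mean deviation: (-54.1250 + -54.5000) / 2 = -54.31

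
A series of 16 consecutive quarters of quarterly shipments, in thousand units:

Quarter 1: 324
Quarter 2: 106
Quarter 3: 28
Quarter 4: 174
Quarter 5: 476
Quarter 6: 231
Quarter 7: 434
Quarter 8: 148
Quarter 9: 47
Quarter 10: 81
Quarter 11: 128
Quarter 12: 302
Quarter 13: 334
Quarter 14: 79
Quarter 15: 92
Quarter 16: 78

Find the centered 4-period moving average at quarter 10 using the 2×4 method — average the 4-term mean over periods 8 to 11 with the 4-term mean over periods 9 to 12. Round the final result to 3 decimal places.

120.250

Sum over 8–11: 148 + 47 + 81 + 128 = 404
Sum over 9–12: 47 + 81 + 128 + 302 = 558
CMA at t=10 = (404 + 558) / (2·4) = 962 / 8 = 120.250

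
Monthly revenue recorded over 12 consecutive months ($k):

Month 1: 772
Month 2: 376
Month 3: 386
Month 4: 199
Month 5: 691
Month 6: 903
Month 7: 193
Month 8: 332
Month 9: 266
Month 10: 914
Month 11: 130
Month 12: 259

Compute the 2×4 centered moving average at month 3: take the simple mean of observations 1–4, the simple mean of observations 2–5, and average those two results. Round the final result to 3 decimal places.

423.125

Sum over 1–4: 772 + 376 + 386 + 199 = 1733
Sum over 2–5: 376 + 386 + 199 + 691 = 1652
CMA at t=3 = (1733 + 1652) / (2·4) = 3385 / 8 = 423.125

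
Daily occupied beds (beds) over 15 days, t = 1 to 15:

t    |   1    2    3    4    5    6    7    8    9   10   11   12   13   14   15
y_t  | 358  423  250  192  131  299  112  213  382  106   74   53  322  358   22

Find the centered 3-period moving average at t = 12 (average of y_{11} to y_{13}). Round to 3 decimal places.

149.667

Sum of periods 11–13: 74 + 53 + 322 = 449
Divide by 3: 449 / 3 = 149.667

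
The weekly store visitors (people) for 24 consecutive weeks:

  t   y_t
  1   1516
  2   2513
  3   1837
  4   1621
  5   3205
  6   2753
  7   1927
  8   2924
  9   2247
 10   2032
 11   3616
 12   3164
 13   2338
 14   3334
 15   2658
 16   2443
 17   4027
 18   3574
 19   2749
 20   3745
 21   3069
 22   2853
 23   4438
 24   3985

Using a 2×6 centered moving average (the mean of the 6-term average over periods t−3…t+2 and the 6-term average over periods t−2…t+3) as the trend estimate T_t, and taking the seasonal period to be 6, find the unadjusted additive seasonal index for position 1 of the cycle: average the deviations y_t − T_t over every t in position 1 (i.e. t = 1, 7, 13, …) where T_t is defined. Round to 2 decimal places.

-553.22

Season position 1 occurs at t = 7, 13, 19 (where T_t is defined).
t=7: T_7 = 2480.4167; y_7 − T_7 = 1927 − 2480.4167 = -553.4167
t=13: T_13 = 2891.2500; y_13 − T_13 = 2338 − 2891.2500 = -553.2500
t=19: T_19 = 3302.0000; y_19 − T_19 = 2749 − 3302.0000 = -553.0000
Mean deviation: (-553.4167 + -553.2500 + -553.0000) / 3 = -553.22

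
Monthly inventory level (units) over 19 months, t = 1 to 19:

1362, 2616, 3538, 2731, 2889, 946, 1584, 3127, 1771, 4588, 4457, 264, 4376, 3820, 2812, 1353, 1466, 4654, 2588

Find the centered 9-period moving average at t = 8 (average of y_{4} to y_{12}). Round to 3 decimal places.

Sum of periods 4–12: 2731 + 2889 + 946 + 1584 + 3127 + 1771 + 4588 + 4457 + 264 = 22357
Divide by 9: 22357 / 9 = 2484.111

2484.111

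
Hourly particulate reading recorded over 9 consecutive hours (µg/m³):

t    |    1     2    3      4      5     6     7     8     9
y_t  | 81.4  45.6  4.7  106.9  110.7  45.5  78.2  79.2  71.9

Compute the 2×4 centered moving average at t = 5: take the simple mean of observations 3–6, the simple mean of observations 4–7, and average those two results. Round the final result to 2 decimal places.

Sum over 3–6: 4.7 + 106.9 + 110.7 + 45.5 = 267.8
Sum over 4–7: 106.9 + 110.7 + 45.5 + 78.2 = 341.3
CMA at t=5 = (267.8 + 341.3) / (2·4) = 609.1 / 8 = 76.14

76.14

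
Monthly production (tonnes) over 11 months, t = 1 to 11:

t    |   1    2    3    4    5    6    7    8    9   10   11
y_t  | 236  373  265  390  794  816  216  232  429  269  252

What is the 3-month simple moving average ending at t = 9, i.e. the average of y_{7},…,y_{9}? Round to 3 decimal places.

292.333

Sum of periods 7–9: 216 + 232 + 429 = 877
Divide by 3: 877 / 3 = 292.333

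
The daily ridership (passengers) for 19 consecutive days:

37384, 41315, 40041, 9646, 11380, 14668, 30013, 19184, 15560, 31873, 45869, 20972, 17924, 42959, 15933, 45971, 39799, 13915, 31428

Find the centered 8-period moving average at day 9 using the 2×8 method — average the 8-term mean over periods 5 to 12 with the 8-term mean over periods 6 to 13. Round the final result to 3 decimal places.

24098.875

Sum over 5–12: 11380 + 14668 + 30013 + 19184 + 15560 + 31873 + 45869 + 20972 = 189519
Sum over 6–13: 14668 + 30013 + 19184 + 15560 + 31873 + 45869 + 20972 + 17924 = 196063
CMA at t=9 = (189519 + 196063) / (2·8) = 385582 / 16 = 24098.875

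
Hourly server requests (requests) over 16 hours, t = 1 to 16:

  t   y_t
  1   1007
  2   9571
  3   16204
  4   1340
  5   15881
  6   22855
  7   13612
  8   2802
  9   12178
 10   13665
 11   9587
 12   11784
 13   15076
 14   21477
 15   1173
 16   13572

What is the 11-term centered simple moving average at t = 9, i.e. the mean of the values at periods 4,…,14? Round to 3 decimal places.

12750.636

Sum of periods 4–14: 1340 + 15881 + 22855 + 13612 + 2802 + 12178 + 13665 + 9587 + 11784 + 15076 + 21477 = 140257
Divide by 11: 140257 / 11 = 12750.636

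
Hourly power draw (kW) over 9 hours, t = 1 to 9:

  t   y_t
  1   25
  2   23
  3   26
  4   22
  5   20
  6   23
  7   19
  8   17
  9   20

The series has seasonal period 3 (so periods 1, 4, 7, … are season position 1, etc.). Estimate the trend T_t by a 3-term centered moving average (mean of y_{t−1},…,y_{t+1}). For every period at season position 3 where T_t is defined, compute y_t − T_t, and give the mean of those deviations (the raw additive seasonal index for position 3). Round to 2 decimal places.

Season position 3 occurs at t = 3, 6 (where T_t is defined).
t=3: T_3 = 23.6667; y_3 − T_3 = 26 − 23.6667 = 2.3333
t=6: T_6 = 20.6667; y_6 − T_6 = 23 − 20.6667 = 2.3333
Mean deviation: (2.3333 + 2.3333) / 2 = 2.33

2.33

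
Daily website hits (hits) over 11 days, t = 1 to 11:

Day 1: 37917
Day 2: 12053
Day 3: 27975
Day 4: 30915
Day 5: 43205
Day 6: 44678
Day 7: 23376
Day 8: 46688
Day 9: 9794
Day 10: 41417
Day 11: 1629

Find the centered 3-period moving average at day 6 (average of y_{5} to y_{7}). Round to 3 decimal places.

37086.333

Sum of periods 5–7: 43205 + 44678 + 23376 = 111259
Divide by 3: 111259 / 3 = 37086.333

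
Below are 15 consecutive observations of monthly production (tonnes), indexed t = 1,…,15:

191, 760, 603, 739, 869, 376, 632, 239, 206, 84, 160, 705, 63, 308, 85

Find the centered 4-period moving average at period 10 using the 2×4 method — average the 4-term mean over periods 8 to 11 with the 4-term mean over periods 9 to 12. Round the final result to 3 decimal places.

Sum over 8–11: 239 + 206 + 84 + 160 = 689
Sum over 9–12: 206 + 84 + 160 + 705 = 1155
CMA at t=10 = (689 + 1155) / (2·4) = 1844 / 8 = 230.500

230.500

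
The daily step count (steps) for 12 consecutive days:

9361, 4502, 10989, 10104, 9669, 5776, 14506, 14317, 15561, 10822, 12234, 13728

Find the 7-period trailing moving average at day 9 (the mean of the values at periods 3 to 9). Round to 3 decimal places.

11560.286

Sum of periods 3–9: 10989 + 10104 + 9669 + 5776 + 14506 + 14317 + 15561 = 80922
Divide by 7: 80922 / 7 = 11560.286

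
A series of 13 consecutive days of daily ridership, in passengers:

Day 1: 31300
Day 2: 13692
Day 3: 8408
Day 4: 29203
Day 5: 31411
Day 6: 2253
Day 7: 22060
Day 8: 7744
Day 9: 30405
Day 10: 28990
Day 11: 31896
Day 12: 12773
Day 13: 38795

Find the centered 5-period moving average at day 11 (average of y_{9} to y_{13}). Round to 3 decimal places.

Sum of periods 9–13: 30405 + 28990 + 31896 + 12773 + 38795 = 142859
Divide by 5: 142859 / 5 = 28571.800

28571.800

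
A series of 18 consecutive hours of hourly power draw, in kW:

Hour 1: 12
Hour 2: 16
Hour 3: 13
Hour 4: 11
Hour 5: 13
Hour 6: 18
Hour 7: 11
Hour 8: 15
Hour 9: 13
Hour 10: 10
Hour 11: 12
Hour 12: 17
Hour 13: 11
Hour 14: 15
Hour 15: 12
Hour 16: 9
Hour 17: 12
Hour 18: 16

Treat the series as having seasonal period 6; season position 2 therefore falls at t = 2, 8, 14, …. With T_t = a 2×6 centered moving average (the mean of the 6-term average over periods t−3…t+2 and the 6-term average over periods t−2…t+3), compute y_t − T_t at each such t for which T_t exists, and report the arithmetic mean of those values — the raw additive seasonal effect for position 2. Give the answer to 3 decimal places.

2.042

Season position 2 occurs at t = 8, 14 (where T_t is defined).
t=8: T_8 = 13.25000; y_8 − T_8 = 15 − 13.25000 = 1.75000
t=14: T_14 = 12.66667; y_14 − T_14 = 15 − 12.66667 = 2.33333
Mean deviation: (1.75000 + 2.33333) / 2 = 2.042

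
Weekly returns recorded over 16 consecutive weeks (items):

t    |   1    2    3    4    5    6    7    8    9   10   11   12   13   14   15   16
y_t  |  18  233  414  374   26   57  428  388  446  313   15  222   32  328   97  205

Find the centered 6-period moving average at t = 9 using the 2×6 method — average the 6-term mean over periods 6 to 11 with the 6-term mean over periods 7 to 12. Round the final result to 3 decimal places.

Sum over 6–11: 57 + 428 + 388 + 446 + 313 + 15 = 1647
Sum over 7–12: 428 + 388 + 446 + 313 + 15 + 222 = 1812
CMA at t=9 = (1647 + 1812) / (2·6) = 3459 / 12 = 288.250

288.250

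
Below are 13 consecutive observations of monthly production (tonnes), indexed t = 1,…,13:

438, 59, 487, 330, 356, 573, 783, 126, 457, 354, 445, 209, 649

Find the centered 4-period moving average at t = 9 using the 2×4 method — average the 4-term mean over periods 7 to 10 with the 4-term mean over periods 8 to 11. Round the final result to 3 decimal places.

Sum over 7–10: 783 + 126 + 457 + 354 = 1720
Sum over 8–11: 126 + 457 + 354 + 445 = 1382
CMA at t=9 = (1720 + 1382) / (2·4) = 3102 / 8 = 387.750

387.750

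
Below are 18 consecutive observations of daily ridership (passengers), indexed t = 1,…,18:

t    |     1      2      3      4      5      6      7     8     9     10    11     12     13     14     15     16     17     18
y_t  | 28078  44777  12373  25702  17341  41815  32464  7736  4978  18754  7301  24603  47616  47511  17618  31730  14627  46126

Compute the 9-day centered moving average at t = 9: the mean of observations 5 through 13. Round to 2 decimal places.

22512.00

Sum of periods 5–13: 17341 + 41815 + 32464 + 7736 + 4978 + 18754 + 7301 + 24603 + 47616 = 202608
Divide by 9: 202608 / 9 = 22512.00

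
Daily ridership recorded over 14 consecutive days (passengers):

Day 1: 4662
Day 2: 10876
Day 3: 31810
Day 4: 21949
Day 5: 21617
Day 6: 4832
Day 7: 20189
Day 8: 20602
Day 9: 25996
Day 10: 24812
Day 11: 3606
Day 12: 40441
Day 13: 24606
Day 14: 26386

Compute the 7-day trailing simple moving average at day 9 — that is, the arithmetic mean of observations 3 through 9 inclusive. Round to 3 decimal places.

Sum of periods 3–9: 31810 + 21949 + 21617 + 4832 + 20189 + 20602 + 25996 = 146995
Divide by 7: 146995 / 7 = 20999.286

20999.286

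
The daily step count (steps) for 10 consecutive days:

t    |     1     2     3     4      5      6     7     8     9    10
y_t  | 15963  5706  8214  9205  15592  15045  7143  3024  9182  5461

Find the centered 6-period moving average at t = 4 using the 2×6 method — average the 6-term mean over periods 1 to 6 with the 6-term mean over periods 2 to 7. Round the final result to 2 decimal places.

10885.83

Sum over 1–6: 15963 + 5706 + 8214 + 9205 + 15592 + 15045 = 69725
Sum over 2–7: 5706 + 8214 + 9205 + 15592 + 15045 + 7143 = 60905
CMA at t=4 = (69725 + 60905) / (2·6) = 130630 / 12 = 10885.83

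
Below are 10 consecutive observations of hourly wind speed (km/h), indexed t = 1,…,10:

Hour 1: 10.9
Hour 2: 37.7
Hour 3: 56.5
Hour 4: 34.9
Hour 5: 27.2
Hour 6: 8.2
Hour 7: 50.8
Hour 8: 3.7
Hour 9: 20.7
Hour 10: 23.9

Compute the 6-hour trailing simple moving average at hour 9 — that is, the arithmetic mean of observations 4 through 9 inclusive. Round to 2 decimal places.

Sum of periods 4–9: 34.9 + 27.2 + 8.2 + 50.8 + 3.7 + 20.7 = 145.5
Divide by 6: 145.5 / 6 = 24.25

24.25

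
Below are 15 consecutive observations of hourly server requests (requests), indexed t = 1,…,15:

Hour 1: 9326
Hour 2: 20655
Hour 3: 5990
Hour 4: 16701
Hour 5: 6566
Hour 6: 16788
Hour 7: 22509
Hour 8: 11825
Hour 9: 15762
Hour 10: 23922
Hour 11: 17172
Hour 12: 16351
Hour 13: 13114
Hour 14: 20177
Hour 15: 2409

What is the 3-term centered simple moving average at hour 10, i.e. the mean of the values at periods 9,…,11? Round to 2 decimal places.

Sum of periods 9–11: 15762 + 23922 + 17172 = 56856
Divide by 3: 56856 / 3 = 18952.00

18952.00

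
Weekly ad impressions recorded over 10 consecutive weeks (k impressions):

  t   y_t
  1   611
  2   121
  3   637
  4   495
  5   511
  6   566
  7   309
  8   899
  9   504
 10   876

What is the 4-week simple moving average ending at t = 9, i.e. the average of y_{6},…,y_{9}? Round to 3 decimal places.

Sum of periods 6–9: 566 + 309 + 899 + 504 = 2278
Divide by 4: 2278 / 4 = 569.500

569.500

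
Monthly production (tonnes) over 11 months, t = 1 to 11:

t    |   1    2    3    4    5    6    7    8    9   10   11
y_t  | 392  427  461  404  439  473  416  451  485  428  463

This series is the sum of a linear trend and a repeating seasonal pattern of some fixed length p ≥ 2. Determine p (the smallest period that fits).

First differences y_{t+1} − y_t: 35, 34, -57, 35, 34, -57, 35, 34, …
The difference pattern repeats every 3 terms and not for any smaller step, so p = 3.

3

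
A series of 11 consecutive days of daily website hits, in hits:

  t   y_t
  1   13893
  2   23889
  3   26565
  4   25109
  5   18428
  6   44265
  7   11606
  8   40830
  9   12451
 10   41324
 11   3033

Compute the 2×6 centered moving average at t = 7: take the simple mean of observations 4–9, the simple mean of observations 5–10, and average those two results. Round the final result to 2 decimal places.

26799.42

Sum over 4–9: 25109 + 18428 + 44265 + 11606 + 40830 + 12451 = 152689
Sum over 5–10: 18428 + 44265 + 11606 + 40830 + 12451 + 41324 = 168904
CMA at t=7 = (152689 + 168904) / (2·6) = 321593 / 12 = 26799.42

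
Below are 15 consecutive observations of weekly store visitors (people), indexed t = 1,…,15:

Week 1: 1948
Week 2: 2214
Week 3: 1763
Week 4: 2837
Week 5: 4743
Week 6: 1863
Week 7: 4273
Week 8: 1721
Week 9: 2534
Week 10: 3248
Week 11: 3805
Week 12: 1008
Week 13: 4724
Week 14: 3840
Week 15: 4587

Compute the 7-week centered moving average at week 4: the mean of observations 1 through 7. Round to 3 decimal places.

Sum of periods 1–7: 1948 + 2214 + 1763 + 2837 + 4743 + 1863 + 4273 = 19641
Divide by 7: 19641 / 7 = 2805.857

2805.857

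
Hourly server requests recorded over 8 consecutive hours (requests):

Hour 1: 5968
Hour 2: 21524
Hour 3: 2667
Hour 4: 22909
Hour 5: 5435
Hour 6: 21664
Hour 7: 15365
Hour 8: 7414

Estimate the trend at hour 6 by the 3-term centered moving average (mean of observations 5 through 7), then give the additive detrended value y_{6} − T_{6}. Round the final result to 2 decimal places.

Trend T_6 = (5435 + 21664 + 15365) / 3 = 42464/3 = 14154.6667
Detrended value: 21664 − 14154.6667 = 7509.33

7509.33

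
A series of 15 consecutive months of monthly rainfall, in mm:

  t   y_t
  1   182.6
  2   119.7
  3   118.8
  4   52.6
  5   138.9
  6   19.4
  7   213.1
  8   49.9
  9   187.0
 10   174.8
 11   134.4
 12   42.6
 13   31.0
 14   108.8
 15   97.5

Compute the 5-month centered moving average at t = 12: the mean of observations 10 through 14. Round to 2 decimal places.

98.32

Sum of periods 10–14: 174.8 + 134.4 + 42.6 + 31.0 + 108.8 = 491.6
Divide by 5: 491.6 / 5 = 98.32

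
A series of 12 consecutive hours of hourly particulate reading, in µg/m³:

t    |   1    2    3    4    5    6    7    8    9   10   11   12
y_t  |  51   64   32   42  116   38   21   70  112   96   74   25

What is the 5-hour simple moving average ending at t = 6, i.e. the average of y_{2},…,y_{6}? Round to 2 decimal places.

Sum of periods 2–6: 64 + 32 + 42 + 116 + 38 = 292
Divide by 5: 292 / 5 = 58.40

58.40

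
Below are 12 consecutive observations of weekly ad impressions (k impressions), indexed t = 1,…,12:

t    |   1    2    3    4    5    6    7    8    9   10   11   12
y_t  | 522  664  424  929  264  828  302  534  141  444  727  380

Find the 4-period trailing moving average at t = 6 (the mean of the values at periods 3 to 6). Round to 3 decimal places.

611.250

Sum of periods 3–6: 424 + 929 + 264 + 828 = 2445
Divide by 4: 2445 / 4 = 611.250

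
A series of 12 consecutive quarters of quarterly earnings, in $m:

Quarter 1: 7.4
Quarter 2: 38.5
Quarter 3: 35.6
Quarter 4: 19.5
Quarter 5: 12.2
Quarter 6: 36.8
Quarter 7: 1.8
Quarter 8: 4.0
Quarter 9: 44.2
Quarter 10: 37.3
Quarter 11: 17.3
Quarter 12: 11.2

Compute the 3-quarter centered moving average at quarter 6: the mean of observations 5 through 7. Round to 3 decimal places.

16.933

Sum of periods 5–7: 12.2 + 36.8 + 1.8 = 50.8
Divide by 3: 50.8 / 3 = 16.933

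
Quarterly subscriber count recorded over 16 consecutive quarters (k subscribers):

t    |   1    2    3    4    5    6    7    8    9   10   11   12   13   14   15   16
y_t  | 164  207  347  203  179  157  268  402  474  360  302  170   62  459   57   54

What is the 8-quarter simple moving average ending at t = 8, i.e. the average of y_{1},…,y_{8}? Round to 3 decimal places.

240.875

Sum of periods 1–8: 164 + 207 + 347 + 203 + 179 + 157 + 268 + 402 = 1927
Divide by 8: 1927 / 8 = 240.875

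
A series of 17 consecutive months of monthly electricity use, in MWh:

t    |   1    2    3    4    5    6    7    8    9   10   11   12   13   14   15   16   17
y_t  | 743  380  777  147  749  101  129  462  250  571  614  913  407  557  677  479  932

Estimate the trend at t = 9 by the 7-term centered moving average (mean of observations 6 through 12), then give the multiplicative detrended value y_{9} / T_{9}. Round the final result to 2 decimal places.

Trend T_9 = (101 + 129 + 462 + 250 + 571 + 614 + 913) / 7 = 3040/7 = 434.2857
Ratio to trend: 250 / 434.2857 = 0.58

0.58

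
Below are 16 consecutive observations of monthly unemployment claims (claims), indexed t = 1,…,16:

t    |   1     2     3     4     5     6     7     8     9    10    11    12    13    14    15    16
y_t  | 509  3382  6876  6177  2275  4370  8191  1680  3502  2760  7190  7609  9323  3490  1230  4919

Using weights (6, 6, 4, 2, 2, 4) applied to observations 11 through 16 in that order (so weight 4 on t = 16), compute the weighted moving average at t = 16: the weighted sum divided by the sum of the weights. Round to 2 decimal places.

6466.75

Weighted sum: 6·7190 + 6·7609 + 4·9323 + 2·3490 + 2·1230 + 4·4919 = 43140 + 45654 + 37292 + 6980 + 2460 + 19676 = 155202
Weight total: 6 + 6 + 4 + 2 + 2 + 4 = 24
WMA = 155202 / 24 = 6466.75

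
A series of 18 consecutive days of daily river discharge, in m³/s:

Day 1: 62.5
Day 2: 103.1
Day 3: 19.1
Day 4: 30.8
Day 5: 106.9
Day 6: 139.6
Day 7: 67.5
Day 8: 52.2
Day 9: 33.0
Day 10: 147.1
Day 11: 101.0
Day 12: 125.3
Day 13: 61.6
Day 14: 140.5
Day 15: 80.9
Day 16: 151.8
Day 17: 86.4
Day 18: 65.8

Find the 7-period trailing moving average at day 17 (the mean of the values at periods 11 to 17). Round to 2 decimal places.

106.79

Sum of periods 11–17: 101.0 + 125.3 + 61.6 + 140.5 + 80.9 + 151.8 + 86.4 = 747.5
Divide by 7: 747.5 / 7 = 106.79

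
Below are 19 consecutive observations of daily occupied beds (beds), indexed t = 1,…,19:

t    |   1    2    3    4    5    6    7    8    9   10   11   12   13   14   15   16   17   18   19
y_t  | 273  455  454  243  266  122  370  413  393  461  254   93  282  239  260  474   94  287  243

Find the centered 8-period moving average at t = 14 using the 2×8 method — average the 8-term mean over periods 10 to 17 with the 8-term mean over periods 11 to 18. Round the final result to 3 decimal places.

Sum over 10–17: 461 + 254 + 93 + 282 + 239 + 260 + 474 + 94 = 2157
Sum over 11–18: 254 + 93 + 282 + 239 + 260 + 474 + 94 + 287 = 1983
CMA at t=14 = (2157 + 1983) / (2·8) = 4140 / 16 = 258.750

258.750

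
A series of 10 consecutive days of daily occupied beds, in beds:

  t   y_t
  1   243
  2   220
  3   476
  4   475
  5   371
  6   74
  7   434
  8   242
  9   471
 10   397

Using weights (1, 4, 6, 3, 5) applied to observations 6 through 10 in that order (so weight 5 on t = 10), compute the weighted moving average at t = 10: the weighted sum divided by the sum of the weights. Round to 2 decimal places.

350.53

Weighted sum: 1·74 + 4·434 + 6·242 + 3·471 + 5·397 = 74 + 1736 + 1452 + 1413 + 1985 = 6660
Weight total: 1 + 4 + 6 + 3 + 5 = 19
WMA = 6660 / 19 = 350.53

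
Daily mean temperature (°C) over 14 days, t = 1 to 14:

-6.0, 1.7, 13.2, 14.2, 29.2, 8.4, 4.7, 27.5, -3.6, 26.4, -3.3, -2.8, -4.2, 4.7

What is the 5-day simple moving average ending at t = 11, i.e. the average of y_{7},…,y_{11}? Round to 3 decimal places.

Sum of periods 7–11: 4.7 + 27.5 + (-3.6) + 26.4 + (-3.3) = 51.7
Divide by 5: 51.7 / 5 = 10.340

10.340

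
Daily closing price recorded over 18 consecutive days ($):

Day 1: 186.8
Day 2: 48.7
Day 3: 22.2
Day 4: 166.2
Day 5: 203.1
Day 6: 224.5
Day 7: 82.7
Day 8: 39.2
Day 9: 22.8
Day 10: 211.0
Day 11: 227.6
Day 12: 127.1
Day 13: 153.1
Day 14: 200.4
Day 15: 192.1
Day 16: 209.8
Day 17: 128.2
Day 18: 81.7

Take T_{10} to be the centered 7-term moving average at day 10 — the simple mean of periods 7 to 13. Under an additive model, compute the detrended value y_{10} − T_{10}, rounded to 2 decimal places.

Trend T_10 = (82.7 + 39.2 + 22.8 + 211.0 + 227.6 + 127.1 + 153.1) / 7 = 863.5/7 = 123.3571
Detrended value: 211.0 − 123.3571 = 87.64

87.64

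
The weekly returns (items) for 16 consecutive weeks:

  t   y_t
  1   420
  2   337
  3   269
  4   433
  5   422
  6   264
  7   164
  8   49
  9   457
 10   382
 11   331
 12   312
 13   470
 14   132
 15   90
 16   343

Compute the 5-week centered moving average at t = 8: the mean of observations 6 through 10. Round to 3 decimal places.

Sum of periods 6–10: 264 + 164 + 49 + 457 + 382 = 1316
Divide by 5: 1316 / 5 = 263.200

263.200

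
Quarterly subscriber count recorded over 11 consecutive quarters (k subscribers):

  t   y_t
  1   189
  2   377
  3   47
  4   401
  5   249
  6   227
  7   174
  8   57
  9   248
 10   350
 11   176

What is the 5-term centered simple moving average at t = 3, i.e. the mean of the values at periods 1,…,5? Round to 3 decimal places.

Sum of periods 1–5: 189 + 377 + 47 + 401 + 249 = 1263
Divide by 5: 1263 / 5 = 252.600

252.600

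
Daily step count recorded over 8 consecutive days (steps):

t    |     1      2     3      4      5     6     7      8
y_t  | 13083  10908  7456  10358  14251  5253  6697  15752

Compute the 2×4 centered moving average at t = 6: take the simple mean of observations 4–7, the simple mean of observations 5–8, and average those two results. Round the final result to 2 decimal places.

9814.00

Sum over 4–7: 10358 + 14251 + 5253 + 6697 = 36559
Sum over 5–8: 14251 + 5253 + 6697 + 15752 = 41953
CMA at t=6 = (36559 + 41953) / (2·4) = 78512 / 8 = 9814.00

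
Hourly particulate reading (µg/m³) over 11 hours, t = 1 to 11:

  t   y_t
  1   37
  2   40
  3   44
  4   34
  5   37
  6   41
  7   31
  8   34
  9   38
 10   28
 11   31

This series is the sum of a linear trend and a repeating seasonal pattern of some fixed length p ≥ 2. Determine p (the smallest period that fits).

First differences y_{t+1} − y_t: 3, 4, -10, 3, 4, -10, 3, 4, …
The difference pattern repeats every 3 terms and not for any smaller step, so p = 3.

3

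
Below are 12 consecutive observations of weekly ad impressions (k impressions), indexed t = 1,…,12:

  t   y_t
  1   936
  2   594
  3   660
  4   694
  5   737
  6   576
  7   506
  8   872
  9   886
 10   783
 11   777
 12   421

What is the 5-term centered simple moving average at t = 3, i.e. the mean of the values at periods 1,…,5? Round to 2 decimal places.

724.20

Sum of periods 1–5: 936 + 594 + 660 + 694 + 737 = 3621
Divide by 5: 3621 / 5 = 724.20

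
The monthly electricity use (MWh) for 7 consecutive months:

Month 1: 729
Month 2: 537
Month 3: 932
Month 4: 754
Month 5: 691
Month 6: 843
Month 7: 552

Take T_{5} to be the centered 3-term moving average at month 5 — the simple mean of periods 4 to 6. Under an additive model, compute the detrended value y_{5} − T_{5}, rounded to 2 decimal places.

Trend T_5 = (754 + 691 + 843) / 3 = 2288/3 = 762.6667
Detrended value: 691 − 762.6667 = -71.67

-71.67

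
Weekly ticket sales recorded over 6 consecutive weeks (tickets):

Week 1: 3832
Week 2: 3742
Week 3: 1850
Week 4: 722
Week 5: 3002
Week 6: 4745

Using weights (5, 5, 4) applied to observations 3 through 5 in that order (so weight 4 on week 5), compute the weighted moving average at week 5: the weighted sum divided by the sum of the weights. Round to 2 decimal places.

Weighted sum: 5·1850 + 5·722 + 4·3002 = 9250 + 3610 + 12008 = 24868
Weight total: 5 + 5 + 4 = 14
WMA = 24868 / 14 = 1776.29

1776.29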